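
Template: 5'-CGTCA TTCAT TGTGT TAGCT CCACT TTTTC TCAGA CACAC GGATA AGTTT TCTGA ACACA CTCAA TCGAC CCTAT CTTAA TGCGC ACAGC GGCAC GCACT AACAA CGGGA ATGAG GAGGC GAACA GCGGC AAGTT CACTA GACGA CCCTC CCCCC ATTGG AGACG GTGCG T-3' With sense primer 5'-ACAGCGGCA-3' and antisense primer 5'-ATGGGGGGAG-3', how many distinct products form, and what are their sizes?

Two products: 72 bp, 35 bp

The forward primer ACAGCGGCA matches the top strand at positions 86–94, 123–131.
The reverse primer's reverse complement is CTCCCCCCAT, matching at positions 148–157.
Each forward site pairs with the reverse site to give a product ending at position 157: sizes 72, 35 bp.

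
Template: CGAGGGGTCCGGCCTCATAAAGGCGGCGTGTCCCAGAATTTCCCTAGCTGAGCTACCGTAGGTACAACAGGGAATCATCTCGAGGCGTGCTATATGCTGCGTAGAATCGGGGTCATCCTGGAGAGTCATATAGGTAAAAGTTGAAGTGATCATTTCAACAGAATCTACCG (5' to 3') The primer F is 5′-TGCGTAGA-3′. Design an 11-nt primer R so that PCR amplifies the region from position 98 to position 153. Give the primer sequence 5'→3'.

5'-ATGATCACTTC-3'

The product's 3' end on the top strand is position 153.
The reverse primer anneals to the top strand over positions 143–153, i.e. to GAAGTGATCAT.
Its sequence written 5'→3' is the reverse complement: ATGATCACTTC.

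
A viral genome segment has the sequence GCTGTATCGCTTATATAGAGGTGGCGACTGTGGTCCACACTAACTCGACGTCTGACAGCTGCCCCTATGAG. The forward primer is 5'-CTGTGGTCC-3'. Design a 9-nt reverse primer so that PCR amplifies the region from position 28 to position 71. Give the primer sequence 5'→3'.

5'-CTCATAGGG-3'

The product's 3' end on the top strand is position 71.
The reverse primer anneals to the top strand over positions 63–71, i.e. to CCCTATGAG.
Its sequence written 5'→3' is the reverse complement: CTCATAGGG.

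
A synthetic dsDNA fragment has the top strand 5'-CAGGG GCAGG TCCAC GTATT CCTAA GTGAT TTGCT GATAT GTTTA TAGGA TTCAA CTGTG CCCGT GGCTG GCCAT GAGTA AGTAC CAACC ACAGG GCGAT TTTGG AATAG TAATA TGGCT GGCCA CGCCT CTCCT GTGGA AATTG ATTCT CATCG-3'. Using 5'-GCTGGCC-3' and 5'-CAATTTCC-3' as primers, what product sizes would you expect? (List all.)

79 bp, 28 bp

The forward primer GCTGGCC matches the top strand at positions 67–73, 118–124.
The reverse primer's reverse complement is GGAAATTG, matching at positions 138–145.
Each forward site pairs with the reverse site to give a product ending at position 145: sizes 79, 28 bp.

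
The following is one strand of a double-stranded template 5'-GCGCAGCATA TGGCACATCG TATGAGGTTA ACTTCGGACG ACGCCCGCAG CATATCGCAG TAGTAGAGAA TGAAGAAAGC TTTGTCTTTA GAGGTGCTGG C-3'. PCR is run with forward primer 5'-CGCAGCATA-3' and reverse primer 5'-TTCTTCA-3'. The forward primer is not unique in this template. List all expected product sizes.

The forward primer CGCAGCATA matches the top strand at positions 2–10, 46–54.
The reverse primer's reverse complement is TGAAGAA, matching at positions 71–77.
Each forward site pairs with the reverse site to give a product ending at position 77: sizes 76, 32 bp.

76 bp, 32 bp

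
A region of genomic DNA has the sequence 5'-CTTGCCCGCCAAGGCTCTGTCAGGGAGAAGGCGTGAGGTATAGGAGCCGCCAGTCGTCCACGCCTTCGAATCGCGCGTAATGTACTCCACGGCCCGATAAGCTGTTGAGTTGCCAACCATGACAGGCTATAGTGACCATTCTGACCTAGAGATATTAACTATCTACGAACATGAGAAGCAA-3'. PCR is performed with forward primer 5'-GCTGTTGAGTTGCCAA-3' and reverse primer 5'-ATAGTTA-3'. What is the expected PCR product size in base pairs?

62 bp

The forward primer matches the template at positions 101–116.
The reverse primer's reverse complement is TAACTAT, which matches the template at positions 156–162.
Amplicon spans positions 101–162: 62 bp.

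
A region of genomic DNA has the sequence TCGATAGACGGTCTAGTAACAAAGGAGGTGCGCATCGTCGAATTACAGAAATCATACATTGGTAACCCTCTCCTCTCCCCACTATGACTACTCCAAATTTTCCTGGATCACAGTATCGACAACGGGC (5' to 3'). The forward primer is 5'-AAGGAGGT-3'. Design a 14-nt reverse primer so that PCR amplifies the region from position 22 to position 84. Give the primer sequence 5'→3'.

5'-TAGTGGGGAGAGGA-3'

The product's 3' end on the top strand is position 84.
The reverse primer anneals to the top strand over positions 71–84, i.e. to TCCTCTCCCCACTA.
Its sequence written 5'→3' is the reverse complement: TAGTGGGGAGAGGA.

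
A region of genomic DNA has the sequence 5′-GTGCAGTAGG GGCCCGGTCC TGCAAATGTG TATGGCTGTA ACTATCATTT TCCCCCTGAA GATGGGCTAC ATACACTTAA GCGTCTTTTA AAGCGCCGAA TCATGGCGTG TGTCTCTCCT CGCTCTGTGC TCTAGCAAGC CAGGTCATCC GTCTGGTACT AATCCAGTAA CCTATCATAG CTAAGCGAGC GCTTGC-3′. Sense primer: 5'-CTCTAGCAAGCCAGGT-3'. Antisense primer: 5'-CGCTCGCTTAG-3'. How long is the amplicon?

62 bp

Scanning the template, CTCTAGCAAGCCAGGT occurs at positions 130–145; this primer anneals to the bottom strand there with its 3' end pointing downstream.
Reverse complement of the reverse primer: CTAAGCGAGCG. This occurs on the top strand at positions 181–191.
The product runs from position 130 to position 191, so its length is 191 − 130 + 1 = 62 bp.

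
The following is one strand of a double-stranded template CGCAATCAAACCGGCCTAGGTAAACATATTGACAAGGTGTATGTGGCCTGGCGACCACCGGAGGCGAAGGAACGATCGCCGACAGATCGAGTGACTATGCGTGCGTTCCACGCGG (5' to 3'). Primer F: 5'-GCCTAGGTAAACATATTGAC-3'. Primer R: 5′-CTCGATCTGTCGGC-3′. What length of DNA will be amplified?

Scanning the template, GCCTAGGTAAACATATTGAC occurs at positions 14–33; this primer anneals to the bottom strand there with its 3' end pointing downstream.
Reverse complement of the reverse primer: GCCGACAGATCGAG. This occurs on the top strand at positions 78–91.
Product length = (reverse-primer end) − (forward-primer start) + 1 = 91 − 14 + 1 = 78 bp.

78 bp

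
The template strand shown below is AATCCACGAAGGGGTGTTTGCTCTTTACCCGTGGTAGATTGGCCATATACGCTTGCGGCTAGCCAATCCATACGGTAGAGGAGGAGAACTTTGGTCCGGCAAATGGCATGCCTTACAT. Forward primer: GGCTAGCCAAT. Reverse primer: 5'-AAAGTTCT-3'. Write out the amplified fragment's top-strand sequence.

Scanning the template, GGCTAGCCAAT occurs at positions 57–67; this primer anneals to the bottom strand there with its 3' end pointing downstream.
Taking the reverse complement of AAAGTTCT gives AGAACTTT, found at positions 85–92 on the template; the primer anneals here to the top strand with its 3' end pointing upstream.
The product is the template from position 57 through 92 (36 bp).

5'-GGCTAGCCAATCCATACGGTAGAGGAGGAGAACTTT-3'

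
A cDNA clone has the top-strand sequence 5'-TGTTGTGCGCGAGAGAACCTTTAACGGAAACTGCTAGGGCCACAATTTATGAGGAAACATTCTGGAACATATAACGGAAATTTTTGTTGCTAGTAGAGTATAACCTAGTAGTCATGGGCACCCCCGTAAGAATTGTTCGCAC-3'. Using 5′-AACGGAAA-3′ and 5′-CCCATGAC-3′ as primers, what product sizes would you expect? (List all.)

96 bp, 46 bp

The forward primer AACGGAAA matches the top strand at positions 23–30, 73–80.
The reverse primer's reverse complement is GTCATGGG, matching at positions 111–118.
Each forward site pairs with the reverse site to give a product ending at position 118: sizes 96, 46 bp.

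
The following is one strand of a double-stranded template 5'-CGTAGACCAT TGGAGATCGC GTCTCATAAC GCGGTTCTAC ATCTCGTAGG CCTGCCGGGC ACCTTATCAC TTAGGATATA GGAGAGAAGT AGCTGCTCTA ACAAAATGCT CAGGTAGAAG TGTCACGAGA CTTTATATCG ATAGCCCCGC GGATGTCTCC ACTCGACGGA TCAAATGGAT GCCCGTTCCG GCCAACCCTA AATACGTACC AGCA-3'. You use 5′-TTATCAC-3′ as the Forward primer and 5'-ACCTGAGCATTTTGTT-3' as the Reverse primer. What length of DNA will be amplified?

Forward primer TTATCAC is found on the top strand at positions 64–70.
Reverse complement of the reverse primer: AACAAAATGCTCAGGT. This occurs on the top strand at positions 100–115.
Amplicon spans positions 64–115: 52 bp.

52 bp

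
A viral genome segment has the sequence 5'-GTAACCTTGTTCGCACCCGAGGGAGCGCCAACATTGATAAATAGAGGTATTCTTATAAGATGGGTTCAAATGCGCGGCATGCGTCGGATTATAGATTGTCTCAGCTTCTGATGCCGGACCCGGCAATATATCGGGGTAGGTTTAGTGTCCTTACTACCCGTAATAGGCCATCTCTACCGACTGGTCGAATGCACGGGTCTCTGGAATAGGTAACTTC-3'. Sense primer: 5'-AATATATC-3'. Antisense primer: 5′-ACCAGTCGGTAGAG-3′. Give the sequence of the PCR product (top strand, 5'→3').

5'-AATATATCGGGGTAGGTTTAGTGTCCTTACTACCCGTAATAGGCCATCTCTACCGACTGGT-3'

Forward primer AATATATC is found on the top strand at positions 125–132.
Reverse complement of the reverse primer: CTCTACCGACTGGT. This occurs on the top strand at positions 172–185.
The product is the template from position 125 through 185 (61 bp).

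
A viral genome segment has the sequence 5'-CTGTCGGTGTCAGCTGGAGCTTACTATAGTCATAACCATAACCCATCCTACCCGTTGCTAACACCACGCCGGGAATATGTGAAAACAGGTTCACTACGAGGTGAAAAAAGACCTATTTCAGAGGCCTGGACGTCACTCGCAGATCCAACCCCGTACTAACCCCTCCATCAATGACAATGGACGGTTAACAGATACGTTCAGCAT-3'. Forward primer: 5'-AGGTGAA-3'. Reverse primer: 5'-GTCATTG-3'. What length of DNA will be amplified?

Scanning the template, AGGTGAA occurs at positions 99–105; this primer anneals to the bottom strand there with its 3' end pointing downstream.
Reverse complement of the reverse primer: CAATGAC. This occurs on the top strand at positions 169–175.
Product length = (reverse-primer end) − (forward-primer start) + 1 = 175 − 99 + 1 = 77 bp.

77 bp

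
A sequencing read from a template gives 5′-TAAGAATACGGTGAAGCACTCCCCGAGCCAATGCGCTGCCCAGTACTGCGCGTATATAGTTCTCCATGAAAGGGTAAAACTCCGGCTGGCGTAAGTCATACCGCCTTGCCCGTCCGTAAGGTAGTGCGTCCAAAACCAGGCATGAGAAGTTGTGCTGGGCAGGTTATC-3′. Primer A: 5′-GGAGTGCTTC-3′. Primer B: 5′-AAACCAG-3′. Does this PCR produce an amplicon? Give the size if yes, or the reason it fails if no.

No product — the primers' 3' ends point away from each other.

Primer A (GGAGTGCTTC) has reverse complement GAAGCACTCC, which matches the top strand at positions 13–22; primer A anneals to the top strand there with its 3' end pointing upstream toward position 13.
Primer B (AAACCAG) matches the top strand directly at positions 133–139; it anneals to the bottom strand with its 3' end pointing downstream toward position 139.
The 3' ends diverge (primer A extends toward position 1, primer B toward position 168), so the primers never converge on a shared product.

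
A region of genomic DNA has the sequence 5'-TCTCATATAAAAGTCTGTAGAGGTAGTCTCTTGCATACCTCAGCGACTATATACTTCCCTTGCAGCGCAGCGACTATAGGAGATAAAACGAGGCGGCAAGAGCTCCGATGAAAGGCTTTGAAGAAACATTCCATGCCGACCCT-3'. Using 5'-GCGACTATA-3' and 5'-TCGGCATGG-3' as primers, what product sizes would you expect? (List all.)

The forward primer GCGACTATA matches the top strand at positions 43–51, 70–78.
The reverse primer's reverse complement is CCATGCCGA, matching at positions 131–139.
Each forward site pairs with the reverse site to give a product ending at position 139: sizes 97, 70 bp.

97 bp, 70 bp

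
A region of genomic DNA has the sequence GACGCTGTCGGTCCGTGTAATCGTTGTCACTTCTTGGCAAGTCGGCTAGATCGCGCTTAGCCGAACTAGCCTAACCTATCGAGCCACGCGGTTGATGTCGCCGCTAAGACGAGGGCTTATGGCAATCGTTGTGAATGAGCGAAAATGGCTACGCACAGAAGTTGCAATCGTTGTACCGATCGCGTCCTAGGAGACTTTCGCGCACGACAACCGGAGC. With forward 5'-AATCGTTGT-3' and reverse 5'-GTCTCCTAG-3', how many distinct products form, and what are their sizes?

Three products: 177 bp, 72 bp, 30 bp

The forward primer AATCGTTGT matches the top strand at positions 19–27, 124–132, 166–174.
The reverse primer's reverse complement is CTAGGAGAC, matching at positions 187–195.
Each forward site pairs with the reverse site to give a product ending at position 195: sizes 177, 72, 30 bp.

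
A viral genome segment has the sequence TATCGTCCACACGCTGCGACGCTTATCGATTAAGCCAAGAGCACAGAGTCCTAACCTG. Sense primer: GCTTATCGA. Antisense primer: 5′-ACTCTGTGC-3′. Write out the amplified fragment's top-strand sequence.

Forward primer GCTTATCGA is found on the top strand at positions 21–29.
Taking the reverse complement of ACTCTGTGC gives GCACAGAGT, found at positions 41–49 on the template; the primer anneals here to the top strand with its 3' end pointing upstream.
The product is the template from position 21 through 49 (29 bp).

5'-GCTTATCGATTAAGCCAAGAGCACAGAGT-3'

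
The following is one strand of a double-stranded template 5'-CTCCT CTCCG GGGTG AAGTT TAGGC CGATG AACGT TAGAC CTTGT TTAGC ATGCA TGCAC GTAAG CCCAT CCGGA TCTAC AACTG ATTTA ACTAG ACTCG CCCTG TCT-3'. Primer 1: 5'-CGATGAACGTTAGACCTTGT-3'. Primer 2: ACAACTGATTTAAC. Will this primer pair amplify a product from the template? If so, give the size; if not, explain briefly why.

No product — both primers anneal to the same strand and extend in the same direction.

Primer 1 (CGATGAACGTTAGACCTTGT) matches the top strand at positions 26–45 (3' end points downstream).
Primer 2 (ACAACTGATTTAAC) also matches the top strand directly, at positions 79–92 — its reverse complement GTTAAATCAGTTGT is not present.
Both primers anneal to the bottom strand with 3' ends pointing the same way, so neither can prime synthesis back toward the other.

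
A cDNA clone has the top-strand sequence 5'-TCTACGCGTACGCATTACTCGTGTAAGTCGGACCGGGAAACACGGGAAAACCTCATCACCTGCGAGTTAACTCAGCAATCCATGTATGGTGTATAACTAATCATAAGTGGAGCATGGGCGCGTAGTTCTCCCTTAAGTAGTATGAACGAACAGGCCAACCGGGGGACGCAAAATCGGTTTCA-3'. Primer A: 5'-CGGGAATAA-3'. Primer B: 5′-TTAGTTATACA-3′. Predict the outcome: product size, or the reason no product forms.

No product — primer A has no binding site in the template.

Primer A (CGGGAATAA) does not match the top strand, and its reverse complement TTATTCCCG does not match either.
With no annealing site for primer A, no amplification occurs.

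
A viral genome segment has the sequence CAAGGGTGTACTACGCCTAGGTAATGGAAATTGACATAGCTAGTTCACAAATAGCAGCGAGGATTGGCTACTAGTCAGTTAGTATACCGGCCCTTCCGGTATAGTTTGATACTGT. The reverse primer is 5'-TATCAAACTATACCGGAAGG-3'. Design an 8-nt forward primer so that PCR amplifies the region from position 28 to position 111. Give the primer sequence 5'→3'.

5'-AAATTGAC-3'

The reverse primer's reverse complement CCTTCCGGTATAGTTTGATA matches the template at positions 92–111; the product starts at position 28.
The forward primer is identical to the top strand over positions 28–35: AAATTGAC.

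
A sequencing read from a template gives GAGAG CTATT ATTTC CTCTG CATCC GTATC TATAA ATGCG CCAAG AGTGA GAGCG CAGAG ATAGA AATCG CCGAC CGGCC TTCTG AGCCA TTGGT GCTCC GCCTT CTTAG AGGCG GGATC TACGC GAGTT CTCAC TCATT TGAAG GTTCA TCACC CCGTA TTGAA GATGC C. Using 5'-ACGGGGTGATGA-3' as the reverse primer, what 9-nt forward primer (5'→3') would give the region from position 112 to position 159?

The reverse primer's reverse complement TCATCACCCCGT matches the template at positions 148–159; the product starts at position 112.
The forward primer is identical to the top strand over positions 112–120: GGCGGGATC.

5'-GGCGGGATC-3'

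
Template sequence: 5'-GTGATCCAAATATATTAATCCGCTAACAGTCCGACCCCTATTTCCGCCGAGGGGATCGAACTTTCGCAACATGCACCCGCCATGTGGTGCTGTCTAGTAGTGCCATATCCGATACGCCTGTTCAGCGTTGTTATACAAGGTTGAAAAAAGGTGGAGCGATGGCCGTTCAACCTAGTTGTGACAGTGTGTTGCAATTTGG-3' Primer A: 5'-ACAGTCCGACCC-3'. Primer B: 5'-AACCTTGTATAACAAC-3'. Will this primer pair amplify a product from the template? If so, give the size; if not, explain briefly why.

Yes — a 117 bp product.

Primer A (ACAGTCCGACCC) matches the top strand at positions 26–37; it acts as a forward primer.
Primer B's reverse complement is GTTGTTATACAAGGTT, matching the top strand at positions 127–142; it acts as a reverse primer.
The 3' ends face each other across positions 26–142, giving a 117 bp product.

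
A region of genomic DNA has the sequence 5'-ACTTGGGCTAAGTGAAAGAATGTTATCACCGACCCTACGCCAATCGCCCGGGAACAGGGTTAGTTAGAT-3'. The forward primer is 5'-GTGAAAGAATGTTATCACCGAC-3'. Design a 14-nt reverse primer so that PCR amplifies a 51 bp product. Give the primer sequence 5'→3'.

5'-TAACCCTGTTCCCG-3'

The forward primer binds at positions 12–33, so a 51 bp product ends at position 12 + 51 − 1 = 62.
The reverse primer anneals to the top strand over positions 49–62, i.e. to CGGGAACAGGGTTA.
Its sequence written 5'→3' is the reverse complement: TAACCCTGTTCCCG.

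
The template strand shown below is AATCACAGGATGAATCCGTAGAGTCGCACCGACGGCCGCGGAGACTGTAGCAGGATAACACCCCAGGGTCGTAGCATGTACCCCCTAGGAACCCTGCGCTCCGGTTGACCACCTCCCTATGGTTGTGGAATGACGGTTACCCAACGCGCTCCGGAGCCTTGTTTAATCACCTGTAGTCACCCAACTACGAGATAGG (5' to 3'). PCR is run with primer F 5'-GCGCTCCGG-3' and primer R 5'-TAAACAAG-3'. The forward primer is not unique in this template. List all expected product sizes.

The forward primer GCGCTCCGG matches the top strand at positions 96–104, 146–154.
The reverse primer's reverse complement is CTTGTTTA, matching at positions 158–165.
Each forward site pairs with the reverse site to give a product ending at position 165: sizes 70, 20 bp.

70 bp, 20 bp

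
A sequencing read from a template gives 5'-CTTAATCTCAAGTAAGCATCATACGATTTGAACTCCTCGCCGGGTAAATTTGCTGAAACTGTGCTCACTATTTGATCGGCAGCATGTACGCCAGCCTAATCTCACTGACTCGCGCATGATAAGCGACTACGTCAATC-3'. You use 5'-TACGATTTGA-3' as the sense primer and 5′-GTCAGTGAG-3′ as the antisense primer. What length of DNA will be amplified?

The forward primer matches the template at positions 22–31.
Reverse complement of the reverse primer: CTCACTGAC. This occurs on the top strand at positions 101–109.
Product length = (reverse-primer end) − (forward-primer start) + 1 = 109 − 22 + 1 = 88 bp.

88 bp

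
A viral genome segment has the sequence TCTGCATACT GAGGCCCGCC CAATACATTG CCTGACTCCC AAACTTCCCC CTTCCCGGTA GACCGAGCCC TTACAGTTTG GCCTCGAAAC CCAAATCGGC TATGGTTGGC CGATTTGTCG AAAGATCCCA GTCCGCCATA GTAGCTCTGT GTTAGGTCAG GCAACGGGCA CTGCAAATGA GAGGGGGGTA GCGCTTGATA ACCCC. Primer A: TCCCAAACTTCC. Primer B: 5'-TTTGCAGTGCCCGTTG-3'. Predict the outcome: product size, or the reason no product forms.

Primer A (TCCCAAACTTCC) matches the top strand at positions 37–48; it acts as a forward primer.
Primer B's reverse complement is CAACGGGCACTGCAAA, matching the top strand at positions 162–177; it acts as a reverse primer.
The 3' ends face each other across positions 37–177, giving a 141 bp product.

Yes — a 141 bp product.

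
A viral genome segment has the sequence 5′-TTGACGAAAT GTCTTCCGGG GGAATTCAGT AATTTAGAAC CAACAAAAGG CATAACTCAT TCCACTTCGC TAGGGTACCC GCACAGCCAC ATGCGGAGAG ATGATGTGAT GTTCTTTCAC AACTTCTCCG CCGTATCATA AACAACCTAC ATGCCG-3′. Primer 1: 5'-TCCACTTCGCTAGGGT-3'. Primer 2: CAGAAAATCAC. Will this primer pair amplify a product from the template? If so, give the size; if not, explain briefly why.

Primer 2 (CAGAAAATCAC) does not match the top strand, and its reverse complement GTGATTTTCTG does not match either.
With no annealing site for primer 2, no amplification occurs.

No product — primer 2 has no binding site in the template.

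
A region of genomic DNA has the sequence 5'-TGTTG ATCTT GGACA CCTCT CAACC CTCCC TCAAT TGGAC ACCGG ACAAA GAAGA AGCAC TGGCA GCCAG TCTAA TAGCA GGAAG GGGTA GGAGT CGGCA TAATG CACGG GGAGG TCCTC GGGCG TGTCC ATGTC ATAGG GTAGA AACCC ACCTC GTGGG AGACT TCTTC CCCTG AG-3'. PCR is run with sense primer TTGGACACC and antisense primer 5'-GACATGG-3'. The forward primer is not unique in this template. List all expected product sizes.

127 bp, 101 bp

The forward primer TTGGACACC matches the top strand at positions 9–17, 35–43.
The reverse primer's reverse complement is CCATGTC, matching at positions 129–135.
Each forward site pairs with the reverse site to give a product ending at position 135: sizes 127, 101 bp.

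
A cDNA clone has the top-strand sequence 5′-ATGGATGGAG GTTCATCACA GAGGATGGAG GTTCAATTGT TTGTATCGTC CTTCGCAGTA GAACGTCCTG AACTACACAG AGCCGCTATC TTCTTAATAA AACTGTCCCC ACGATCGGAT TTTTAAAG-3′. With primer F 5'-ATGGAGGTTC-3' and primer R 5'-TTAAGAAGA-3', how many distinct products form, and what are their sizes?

Two products: 93 bp, 73 bp

The forward primer ATGGAGGTTC matches the top strand at positions 5–14, 25–34.
The reverse primer's reverse complement is TCTTCTTAA, matching at positions 89–97.
Each forward site pairs with the reverse site to give a product ending at position 97: sizes 93, 73 bp.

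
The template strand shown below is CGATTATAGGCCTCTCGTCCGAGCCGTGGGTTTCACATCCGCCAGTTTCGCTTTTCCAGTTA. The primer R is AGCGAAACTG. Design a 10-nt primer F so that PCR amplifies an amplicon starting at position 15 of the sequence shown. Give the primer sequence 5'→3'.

5'-TCGTCCGAGC-3'

The reverse primer's reverse complement CAGTTTCGCT matches the template at positions 43–52; the product starts at position 15.
The forward primer is identical to the top strand over positions 15–24: TCGTCCGAGC.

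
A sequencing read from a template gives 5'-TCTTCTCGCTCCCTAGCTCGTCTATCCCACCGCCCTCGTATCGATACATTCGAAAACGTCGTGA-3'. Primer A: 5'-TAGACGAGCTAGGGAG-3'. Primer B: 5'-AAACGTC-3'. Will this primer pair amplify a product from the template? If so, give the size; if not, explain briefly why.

Primer A (TAGACGAGCTAGGGAG) has reverse complement CTCCCTAGCTCGTCTA, which matches the top strand at positions 9–24; primer A anneals to the top strand there with its 3' end pointing upstream toward position 9.
Primer B (AAACGTC) matches the top strand directly at positions 54–60; it anneals to the bottom strand with its 3' end pointing downstream toward position 60.
The 3' ends diverge (primer A extends toward position 1, primer B toward position 64), so the primers never converge on a shared product.

No product — the primers' 3' ends point away from each other.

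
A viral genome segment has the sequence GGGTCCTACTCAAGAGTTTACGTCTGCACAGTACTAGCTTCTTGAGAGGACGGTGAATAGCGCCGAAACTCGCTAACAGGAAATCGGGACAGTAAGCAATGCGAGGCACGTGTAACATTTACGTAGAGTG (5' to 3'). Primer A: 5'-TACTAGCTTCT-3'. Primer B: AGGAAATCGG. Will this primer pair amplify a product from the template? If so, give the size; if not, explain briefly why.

Primer A (TACTAGCTTCT) matches the top strand at positions 32–42 (3' end points downstream).
Primer B (AGGAAATCGG) also matches the top strand directly, at positions 78–87 — its reverse complement CCGATTTCCT is not present.
Both primers anneal to the bottom strand with 3' ends pointing the same way, so neither can prime synthesis back toward the other.

No product — both primers anneal to the same strand and extend in the same direction.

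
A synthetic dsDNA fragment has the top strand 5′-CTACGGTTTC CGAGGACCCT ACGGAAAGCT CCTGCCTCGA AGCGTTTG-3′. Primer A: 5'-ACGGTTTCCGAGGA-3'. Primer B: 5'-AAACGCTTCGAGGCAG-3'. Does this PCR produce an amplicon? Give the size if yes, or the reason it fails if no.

Primer A (ACGGTTTCCGAGGA) matches the top strand at positions 3–16; it acts as a forward primer.
Primer B's reverse complement is CTGCCTCGAAGCGTTT, matching the top strand at positions 32–47; it acts as a reverse primer.
The 3' ends face each other across positions 3–47, giving a 45 bp product.

Yes — a 45 bp product.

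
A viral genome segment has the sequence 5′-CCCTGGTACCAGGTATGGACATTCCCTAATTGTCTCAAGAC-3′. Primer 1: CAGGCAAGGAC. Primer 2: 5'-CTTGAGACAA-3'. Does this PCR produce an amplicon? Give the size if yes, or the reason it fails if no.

No product — primer 1 has no binding site in the template.

Primer 1 (CAGGCAAGGAC) does not match the top strand, and its reverse complement GTCCTTGCCTG does not match either.
With no annealing site for primer 1, no amplification occurs.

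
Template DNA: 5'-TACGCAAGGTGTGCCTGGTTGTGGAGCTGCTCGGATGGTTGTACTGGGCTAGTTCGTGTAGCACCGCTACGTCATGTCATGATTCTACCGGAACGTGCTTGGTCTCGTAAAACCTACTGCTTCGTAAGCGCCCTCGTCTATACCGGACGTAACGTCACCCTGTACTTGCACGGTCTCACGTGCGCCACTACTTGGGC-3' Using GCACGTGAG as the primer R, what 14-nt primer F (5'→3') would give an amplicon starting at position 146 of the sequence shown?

The reverse primer's reverse complement CTCACGTGC matches the template at positions 175–183; the product starts at position 146.
The forward primer is identical to the top strand over positions 146–159: GACGTAACGTCACC.

5'-GACGTAACGTCACC-3'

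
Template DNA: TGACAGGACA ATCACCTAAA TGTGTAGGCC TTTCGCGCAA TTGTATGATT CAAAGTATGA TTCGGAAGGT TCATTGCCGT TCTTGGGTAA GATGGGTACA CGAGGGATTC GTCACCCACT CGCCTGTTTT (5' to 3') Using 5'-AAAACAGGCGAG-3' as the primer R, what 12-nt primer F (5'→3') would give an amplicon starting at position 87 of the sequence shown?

The reverse primer's reverse complement CTCGCCTGTTTT matches the template at positions 119–130; the product starts at position 87.
The forward primer is identical to the top strand over positions 87–98: GTAAGATGGGTA.

5'-GTAAGATGGGTA-3'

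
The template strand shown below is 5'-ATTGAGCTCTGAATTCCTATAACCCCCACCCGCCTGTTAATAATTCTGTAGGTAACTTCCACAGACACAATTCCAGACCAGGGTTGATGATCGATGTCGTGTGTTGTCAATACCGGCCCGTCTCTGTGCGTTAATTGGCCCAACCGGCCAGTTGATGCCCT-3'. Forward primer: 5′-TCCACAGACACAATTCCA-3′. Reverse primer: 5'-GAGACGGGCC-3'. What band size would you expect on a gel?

The forward primer matches the template at positions 58–75.
Reverse complement of the reverse primer: GGCCCGTCTC. This occurs on the top strand at positions 115–124.
The product runs from position 58 to position 124, so its length is 124 − 58 + 1 = 67 bp.

67 bp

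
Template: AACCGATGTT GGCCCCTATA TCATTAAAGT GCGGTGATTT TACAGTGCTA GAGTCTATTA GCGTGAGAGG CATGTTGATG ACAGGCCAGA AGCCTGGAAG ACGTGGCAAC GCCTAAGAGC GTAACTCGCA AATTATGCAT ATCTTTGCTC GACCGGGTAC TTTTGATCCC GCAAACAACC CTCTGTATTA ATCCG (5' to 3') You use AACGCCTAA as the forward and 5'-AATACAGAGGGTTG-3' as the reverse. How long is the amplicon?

82 bp

The forward primer matches the template at positions 108–116.
Taking the reverse complement of AATACAGAGGGTTG gives CAACCCTCTGTATT, found at positions 176–189 on the template; the primer anneals here to the top strand with its 3' end pointing upstream.
The product runs from position 108 to position 189, so its length is 189 − 108 + 1 = 82 bp.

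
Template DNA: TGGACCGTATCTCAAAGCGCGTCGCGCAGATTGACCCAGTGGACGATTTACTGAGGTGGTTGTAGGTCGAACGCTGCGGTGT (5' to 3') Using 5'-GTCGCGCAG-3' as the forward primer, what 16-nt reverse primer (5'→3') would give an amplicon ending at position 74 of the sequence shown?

The forward primer binds at positions 21–29; the product's 3' end on the top strand is position 74.
The reverse primer anneals to the top strand over positions 59–74, i.e. to GTTGTAGGTCGAACGC.
Its sequence written 5'→3' is the reverse complement: GCGTTCGACCTACAAC.

5'-GCGTTCGACCTACAAC-3'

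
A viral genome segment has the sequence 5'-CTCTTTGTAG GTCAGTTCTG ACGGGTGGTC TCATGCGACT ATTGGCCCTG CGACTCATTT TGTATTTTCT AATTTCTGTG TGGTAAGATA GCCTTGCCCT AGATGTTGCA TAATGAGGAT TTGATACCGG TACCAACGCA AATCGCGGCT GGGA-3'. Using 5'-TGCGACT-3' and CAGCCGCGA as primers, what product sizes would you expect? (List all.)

118 bp, 103 bp

The forward primer TGCGACT matches the top strand at positions 34–40, 49–55.
The reverse primer's reverse complement is TCGCGGCTG, matching at positions 143–151.
Each forward site pairs with the reverse site to give a product ending at position 151: sizes 118, 103 bp.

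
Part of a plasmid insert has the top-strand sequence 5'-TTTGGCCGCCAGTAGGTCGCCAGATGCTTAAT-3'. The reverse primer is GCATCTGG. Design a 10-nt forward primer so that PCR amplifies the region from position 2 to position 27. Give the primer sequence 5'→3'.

5'-TTGGCCGCCA-3'

The reverse primer's reverse complement CCAGATGC matches the template at positions 20–27; the product starts at position 2.
The forward primer is identical to the top strand over positions 2–11: TTGGCCGCCA.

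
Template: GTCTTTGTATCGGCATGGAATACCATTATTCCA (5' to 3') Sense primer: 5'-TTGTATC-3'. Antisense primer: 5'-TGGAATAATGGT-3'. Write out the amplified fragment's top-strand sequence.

The forward primer matches the template at positions 5–11.
The reverse primer's reverse complement is ACCATTATTCCA, which matches the template at positions 22–33.
The product is the template from position 5 through 33 (29 bp).

5'-TTGTATCGGCATGGAATACCATTATTCCA-3'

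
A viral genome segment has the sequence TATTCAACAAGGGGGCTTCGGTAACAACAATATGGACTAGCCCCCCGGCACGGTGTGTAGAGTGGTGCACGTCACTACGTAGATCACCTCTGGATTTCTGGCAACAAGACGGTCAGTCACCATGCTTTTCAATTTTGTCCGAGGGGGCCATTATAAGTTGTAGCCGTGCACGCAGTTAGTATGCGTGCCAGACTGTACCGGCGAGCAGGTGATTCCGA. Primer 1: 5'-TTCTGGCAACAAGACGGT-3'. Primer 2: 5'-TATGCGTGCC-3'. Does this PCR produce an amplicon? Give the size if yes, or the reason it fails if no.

No product — both primers anneal to the same strand and extend in the same direction.

Primer 1 (TTCTGGCAACAAGACGGT) matches the top strand at positions 96–113 (3' end points downstream).
Primer 2 (TATGCGTGCC) also matches the top strand directly, at positions 180–189 — its reverse complement GGCACGCATA is not present.
Both primers anneal to the bottom strand with 3' ends pointing the same way, so neither can prime synthesis back toward the other.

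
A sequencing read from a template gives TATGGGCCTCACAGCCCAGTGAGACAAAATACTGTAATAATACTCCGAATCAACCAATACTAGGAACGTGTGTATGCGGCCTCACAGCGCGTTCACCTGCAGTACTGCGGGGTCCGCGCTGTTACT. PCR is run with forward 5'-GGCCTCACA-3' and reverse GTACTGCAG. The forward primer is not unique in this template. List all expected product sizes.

The forward primer GGCCTCACA matches the top strand at positions 5–13, 78–86.
The reverse primer's reverse complement is CTGCAGTAC, matching at positions 97–105.
Each forward site pairs with the reverse site to give a product ending at position 105: sizes 101, 28 bp.

101 bp, 28 bp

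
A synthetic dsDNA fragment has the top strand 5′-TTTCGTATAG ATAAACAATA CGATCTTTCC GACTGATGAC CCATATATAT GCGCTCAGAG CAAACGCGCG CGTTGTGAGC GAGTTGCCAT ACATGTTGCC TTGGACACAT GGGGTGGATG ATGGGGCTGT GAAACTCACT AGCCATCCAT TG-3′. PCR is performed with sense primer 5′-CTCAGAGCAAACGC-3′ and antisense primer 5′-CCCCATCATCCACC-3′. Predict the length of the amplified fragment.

73 bp

The forward primer matches the template at positions 54–67.
The reverse primer's reverse complement is GGTGGATGATGGGG, which matches the template at positions 113–126.
Amplicon spans positions 54–126: 73 bp.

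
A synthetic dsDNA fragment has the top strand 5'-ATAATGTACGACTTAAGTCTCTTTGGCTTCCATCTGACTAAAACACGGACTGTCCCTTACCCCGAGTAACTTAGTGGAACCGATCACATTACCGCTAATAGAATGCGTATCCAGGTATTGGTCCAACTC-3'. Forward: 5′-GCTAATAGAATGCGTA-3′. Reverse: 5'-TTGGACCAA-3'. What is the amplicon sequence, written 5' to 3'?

5'-GCTAATAGAATGCGTATCCAGGTATTGGTCCAA-3'

Forward primer GCTAATAGAATGCGTA is found on the top strand at positions 94–109.
Reverse complement of the reverse primer: TTGGTCCAA. This occurs on the top strand at positions 118–126.
The product is the template from position 94 through 126 (33 bp).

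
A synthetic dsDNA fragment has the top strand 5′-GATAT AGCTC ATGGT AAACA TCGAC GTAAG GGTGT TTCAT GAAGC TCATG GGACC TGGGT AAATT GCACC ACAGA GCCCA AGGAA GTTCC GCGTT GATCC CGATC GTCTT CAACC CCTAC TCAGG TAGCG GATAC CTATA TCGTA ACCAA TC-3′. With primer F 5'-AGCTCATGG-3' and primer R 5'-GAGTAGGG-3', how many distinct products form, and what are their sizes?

The forward primer AGCTCATGG matches the top strand at positions 6–14, 43–51.
The reverse primer's reverse complement is CCCTACTC, matching at positions 115–122.
Each forward site pairs with the reverse site to give a product ending at position 122: sizes 117, 80 bp.

Two products: 117 bp, 80 bp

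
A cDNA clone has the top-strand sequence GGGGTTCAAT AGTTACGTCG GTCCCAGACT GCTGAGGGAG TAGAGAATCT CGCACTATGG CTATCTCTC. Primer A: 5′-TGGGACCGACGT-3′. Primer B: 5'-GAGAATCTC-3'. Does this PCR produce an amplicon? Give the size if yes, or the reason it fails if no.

Primer A (TGGGACCGACGT) has reverse complement ACGTCGGTCCCA, which matches the top strand at positions 15–26; primer A anneals to the top strand there with its 3' end pointing upstream toward position 15.
Primer B (GAGAATCTC) matches the top strand directly at positions 43–51; it anneals to the bottom strand with its 3' end pointing downstream toward position 51.
The 3' ends diverge (primer A extends toward position 1, primer B toward position 69), so the primers never converge on a shared product.

No product — the primers' 3' ends point away from each other.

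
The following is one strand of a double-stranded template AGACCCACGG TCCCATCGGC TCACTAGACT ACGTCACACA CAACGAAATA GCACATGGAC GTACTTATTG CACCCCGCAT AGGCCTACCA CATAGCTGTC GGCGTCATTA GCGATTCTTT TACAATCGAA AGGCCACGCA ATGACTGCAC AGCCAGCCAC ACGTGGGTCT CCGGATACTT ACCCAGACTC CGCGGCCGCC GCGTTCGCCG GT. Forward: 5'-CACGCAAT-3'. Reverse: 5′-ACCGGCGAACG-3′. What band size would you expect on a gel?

78 bp

The forward primer matches the template at positions 135–142.
Reverse complement of the reverse primer: CGTTCGCCGGT. This occurs on the top strand at positions 202–212.
Amplicon spans positions 135–212: 78 bp.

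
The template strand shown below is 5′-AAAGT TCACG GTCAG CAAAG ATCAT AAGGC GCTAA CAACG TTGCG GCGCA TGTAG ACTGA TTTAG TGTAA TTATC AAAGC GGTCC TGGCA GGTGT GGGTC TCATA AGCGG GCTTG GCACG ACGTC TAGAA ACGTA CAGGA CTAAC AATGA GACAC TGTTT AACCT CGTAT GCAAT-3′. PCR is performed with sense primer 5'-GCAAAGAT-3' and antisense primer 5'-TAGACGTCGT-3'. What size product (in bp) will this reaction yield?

113 bp

The forward primer matches the template at positions 15–22.
The reverse primer's reverse complement is ACGACGTCTA, which matches the template at positions 118–127.
Product length = (reverse-primer end) − (forward-primer start) + 1 = 127 − 15 + 1 = 113 bp.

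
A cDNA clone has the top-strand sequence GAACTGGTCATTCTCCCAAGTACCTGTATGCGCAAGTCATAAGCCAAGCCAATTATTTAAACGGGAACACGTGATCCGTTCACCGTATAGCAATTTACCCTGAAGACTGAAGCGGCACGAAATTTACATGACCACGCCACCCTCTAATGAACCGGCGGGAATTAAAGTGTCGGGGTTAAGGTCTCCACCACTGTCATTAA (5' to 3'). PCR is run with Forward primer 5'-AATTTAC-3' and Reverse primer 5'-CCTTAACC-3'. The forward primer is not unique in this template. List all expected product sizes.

90 bp, 61 bp

The forward primer AATTTAC matches the top strand at positions 92–98, 121–127.
The reverse primer's reverse complement is GGTTAAGG, matching at positions 174–181.
Each forward site pairs with the reverse site to give a product ending at position 181: sizes 90, 61 bp.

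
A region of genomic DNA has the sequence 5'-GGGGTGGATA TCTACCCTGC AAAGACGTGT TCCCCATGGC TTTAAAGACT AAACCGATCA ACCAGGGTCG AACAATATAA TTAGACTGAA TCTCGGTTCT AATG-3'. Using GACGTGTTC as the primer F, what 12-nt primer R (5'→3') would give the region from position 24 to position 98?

The product's 3' end on the top strand is position 98.
The reverse primer anneals to the top strand over positions 87–98, i.e. to TGAATCTCGGTT.
Its sequence written 5'→3' is the reverse complement: AACCGAGATTCA.

5'-AACCGAGATTCA-3'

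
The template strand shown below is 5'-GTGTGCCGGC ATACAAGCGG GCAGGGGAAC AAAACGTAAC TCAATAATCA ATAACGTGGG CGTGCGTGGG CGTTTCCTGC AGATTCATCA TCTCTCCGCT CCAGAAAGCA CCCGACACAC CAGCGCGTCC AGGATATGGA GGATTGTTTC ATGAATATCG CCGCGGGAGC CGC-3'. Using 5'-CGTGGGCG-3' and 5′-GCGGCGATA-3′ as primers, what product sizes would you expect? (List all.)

110 bp, 100 bp

The forward primer CGTGGGCG matches the top strand at positions 55–62, 65–72.
The reverse primer's reverse complement is TATCGCCGC, matching at positions 156–164.
Each forward site pairs with the reverse site to give a product ending at position 164: sizes 110, 100 bp.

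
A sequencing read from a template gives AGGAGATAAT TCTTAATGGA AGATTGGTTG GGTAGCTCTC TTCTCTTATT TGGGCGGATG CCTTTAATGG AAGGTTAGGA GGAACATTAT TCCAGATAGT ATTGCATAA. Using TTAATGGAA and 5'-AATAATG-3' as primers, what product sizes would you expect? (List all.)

The forward primer TTAATGGAA matches the top strand at positions 13–21, 64–72.
The reverse primer's reverse complement is CATTATT, matching at positions 85–91.
Each forward site pairs with the reverse site to give a product ending at position 91: sizes 79, 28 bp.

79 bp, 28 bp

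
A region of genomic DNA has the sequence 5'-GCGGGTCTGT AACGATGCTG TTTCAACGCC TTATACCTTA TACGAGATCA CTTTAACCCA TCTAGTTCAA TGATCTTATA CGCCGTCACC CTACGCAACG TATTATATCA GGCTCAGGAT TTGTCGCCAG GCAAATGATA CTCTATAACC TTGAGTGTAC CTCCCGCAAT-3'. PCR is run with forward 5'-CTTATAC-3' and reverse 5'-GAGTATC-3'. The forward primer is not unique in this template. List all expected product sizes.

The forward primer CTTATAC matches the top strand at positions 30–36, 37–43, 75–81.
The reverse primer's reverse complement is GATACTC, matching at positions 137–143.
Each forward site pairs with the reverse site to give a product ending at position 143: sizes 114, 107, 69 bp.

114 bp, 107 bp, 69 bp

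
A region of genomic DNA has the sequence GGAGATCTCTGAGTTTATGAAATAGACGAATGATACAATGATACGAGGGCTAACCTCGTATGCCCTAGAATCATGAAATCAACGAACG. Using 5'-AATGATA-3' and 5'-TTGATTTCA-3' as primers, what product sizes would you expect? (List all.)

The forward primer AATGATA matches the top strand at positions 29–35, 37–43.
The reverse primer's reverse complement is TGAAATCAA, matching at positions 74–82.
Each forward site pairs with the reverse site to give a product ending at position 82: sizes 54, 46 bp.

54 bp, 46 bp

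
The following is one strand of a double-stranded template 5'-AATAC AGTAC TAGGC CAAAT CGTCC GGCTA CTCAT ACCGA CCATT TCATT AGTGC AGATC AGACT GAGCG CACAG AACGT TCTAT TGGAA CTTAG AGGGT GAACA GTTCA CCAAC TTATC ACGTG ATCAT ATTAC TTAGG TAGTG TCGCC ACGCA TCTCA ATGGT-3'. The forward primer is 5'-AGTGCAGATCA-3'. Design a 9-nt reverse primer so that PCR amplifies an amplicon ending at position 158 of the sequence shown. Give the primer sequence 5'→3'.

The forward primer binds at positions 51–61; the product's 3' end on the top strand is position 158.
The reverse primer anneals to the top strand over positions 150–158, i.e. to CACGCATCT.
Its sequence written 5'→3' is the reverse complement: AGATGCGTG.

5'-AGATGCGTG-3'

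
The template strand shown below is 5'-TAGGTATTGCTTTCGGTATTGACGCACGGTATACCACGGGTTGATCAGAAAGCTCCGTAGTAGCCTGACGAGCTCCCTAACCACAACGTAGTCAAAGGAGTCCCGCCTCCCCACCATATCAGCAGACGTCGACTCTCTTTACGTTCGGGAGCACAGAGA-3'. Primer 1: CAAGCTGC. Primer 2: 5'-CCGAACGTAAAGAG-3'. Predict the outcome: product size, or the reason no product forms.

No product — primer 1 has no binding site in the template.

Primer 1 (CAAGCTGC) does not match the top strand, and its reverse complement GCAGCTTG does not match either.
With no annealing site for primer 1, no amplification occurs.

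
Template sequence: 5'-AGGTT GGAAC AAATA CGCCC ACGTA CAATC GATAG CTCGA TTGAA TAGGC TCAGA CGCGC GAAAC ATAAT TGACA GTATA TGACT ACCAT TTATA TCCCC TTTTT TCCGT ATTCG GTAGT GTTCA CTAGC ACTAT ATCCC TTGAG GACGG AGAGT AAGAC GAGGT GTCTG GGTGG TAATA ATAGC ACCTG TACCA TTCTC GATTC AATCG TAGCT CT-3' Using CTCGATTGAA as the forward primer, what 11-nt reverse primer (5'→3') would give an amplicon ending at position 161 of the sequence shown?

5'-CGTCTTACTCT-3'

The forward primer binds at positions 36–45; the product's 3' end on the top strand is position 161.
The reverse primer anneals to the top strand over positions 151–161, i.e. to AGAGTAAGACG.
Its sequence written 5'→3' is the reverse complement: CGTCTTACTCT.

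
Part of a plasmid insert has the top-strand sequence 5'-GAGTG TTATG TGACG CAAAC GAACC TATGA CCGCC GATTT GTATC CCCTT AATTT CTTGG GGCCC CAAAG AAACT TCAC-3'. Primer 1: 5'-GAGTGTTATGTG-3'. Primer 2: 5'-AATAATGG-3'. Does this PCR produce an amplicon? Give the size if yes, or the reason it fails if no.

Primer 2 (AATAATGG) does not match the top strand, and its reverse complement CCATTATT does not match either.
With no annealing site for primer 2, no amplification occurs.

No product — primer 2 has no binding site in the template.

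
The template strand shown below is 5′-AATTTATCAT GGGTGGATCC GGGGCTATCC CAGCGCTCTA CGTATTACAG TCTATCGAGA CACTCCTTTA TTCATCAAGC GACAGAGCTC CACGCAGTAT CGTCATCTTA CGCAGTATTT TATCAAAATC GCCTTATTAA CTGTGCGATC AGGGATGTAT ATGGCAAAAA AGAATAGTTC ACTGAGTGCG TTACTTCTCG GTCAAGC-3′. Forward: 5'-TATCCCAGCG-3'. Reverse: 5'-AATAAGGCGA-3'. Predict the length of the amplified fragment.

113 bp

The forward primer matches the template at positions 26–35.
The reverse primer's reverse complement is TCGCCTTATT, which matches the template at positions 129–138.
The product runs from position 26 to position 138, so its length is 138 − 26 + 1 = 113 bp.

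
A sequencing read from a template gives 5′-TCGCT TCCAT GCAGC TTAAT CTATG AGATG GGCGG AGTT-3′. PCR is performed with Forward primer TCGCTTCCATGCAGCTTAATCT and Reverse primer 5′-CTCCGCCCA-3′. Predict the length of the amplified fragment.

37 bp

The forward primer matches the template at positions 1–22.
The reverse primer's reverse complement is TGGGCGGAG, which matches the template at positions 29–37.
Amplicon spans positions 1–37: 37 bp.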